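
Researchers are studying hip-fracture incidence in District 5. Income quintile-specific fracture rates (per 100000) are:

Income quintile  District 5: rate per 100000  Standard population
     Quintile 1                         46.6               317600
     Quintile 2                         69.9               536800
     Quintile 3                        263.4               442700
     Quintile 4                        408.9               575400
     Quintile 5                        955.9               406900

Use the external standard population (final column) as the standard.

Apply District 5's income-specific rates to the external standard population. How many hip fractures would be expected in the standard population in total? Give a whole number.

Expected hip fractures = Σ (standard pop × income-specific rate ÷ 100000)
= 317600×46.6/100000 + 536800×69.9/100000 + 442700×263.4/100000 + 575400×408.9/100000 + 406900×955.9/100000
= 148.00 + 375.22 + 1166.07 + 2352.81 + 3889.56 = 7931.66.

7932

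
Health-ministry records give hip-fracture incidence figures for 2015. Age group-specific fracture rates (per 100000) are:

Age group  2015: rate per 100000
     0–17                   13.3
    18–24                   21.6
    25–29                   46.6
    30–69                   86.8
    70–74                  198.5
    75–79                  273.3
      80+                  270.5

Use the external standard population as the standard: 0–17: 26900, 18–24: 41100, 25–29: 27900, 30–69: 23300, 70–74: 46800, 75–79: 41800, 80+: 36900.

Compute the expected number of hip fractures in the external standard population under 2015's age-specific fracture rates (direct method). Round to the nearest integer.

353

Expected hip fractures = Σ (standard pop × age-specific rate ÷ 100000)
= 26900×13.3/100000 + 41100×21.6/100000 + 27900×46.6/100000 + 23300×86.8/100000 + 46800×198.5/100000 + 41800×273.3/100000 + 36900×270.5/100000
= 3.58 + 8.88 + 13.00 + 20.22 + 92.90 + 114.24 + 99.81 = 352.63.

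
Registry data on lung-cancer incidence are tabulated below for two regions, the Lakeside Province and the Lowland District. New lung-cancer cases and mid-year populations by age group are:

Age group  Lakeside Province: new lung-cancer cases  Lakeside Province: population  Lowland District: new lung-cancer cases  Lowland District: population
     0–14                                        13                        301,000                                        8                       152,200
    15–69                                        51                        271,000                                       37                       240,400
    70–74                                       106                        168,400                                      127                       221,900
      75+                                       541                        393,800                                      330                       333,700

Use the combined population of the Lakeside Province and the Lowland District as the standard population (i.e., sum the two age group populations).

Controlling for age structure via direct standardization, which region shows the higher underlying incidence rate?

Lakeside Province

Age-specific rates per 100,000 for the Lakeside Province: 4.32, 18.82, 62.95, 137.38.
For the Lowland District: 5.26, 15.39, 57.23, 98.89.
Combined standard total = 2,082,400; weights = 0.2176, 0.2456, 0.1874, 0.3494.
The Lakeside Province: 0.2176×4.32 + 0.2456×18.82 + 0.1874×62.95 + 0.3494×137.38 = 65.3537 per 100,000.
The Lowland District: 0.2176×5.26 + 0.2456×15.39 + 0.1874×57.23 + 0.3494×98.89 = 50.1990 per 100,000.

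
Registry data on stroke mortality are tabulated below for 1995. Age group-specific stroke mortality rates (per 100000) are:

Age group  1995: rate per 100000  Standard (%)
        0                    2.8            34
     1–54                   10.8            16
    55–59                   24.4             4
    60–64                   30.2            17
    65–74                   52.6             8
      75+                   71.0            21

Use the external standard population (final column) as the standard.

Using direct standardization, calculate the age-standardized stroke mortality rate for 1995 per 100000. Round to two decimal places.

27.91

Standard weights: 0.34, 0.16, 0.04, 0.17, 0.08, 0.21.
Standardized rate: 0.3400×2.8 + 0.1600×10.8 + 0.0400×24.4 + 0.1700×30.2 + 0.0800×52.6 + 0.2100×71.0 = 27.9080 per 100000.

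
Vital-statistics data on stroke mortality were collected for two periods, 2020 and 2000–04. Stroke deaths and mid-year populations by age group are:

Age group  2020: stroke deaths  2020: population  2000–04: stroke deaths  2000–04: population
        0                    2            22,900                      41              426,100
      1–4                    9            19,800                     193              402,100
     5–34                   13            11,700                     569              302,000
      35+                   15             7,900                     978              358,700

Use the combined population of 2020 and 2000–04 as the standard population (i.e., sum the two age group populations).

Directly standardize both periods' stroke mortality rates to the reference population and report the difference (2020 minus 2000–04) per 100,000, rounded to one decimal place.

-36.1

Age-specific rates per 100,000 for 2020: 8.73, 45.45, 111.11, 189.87.
For 2000–04: 9.62, 48.00, 188.41, 272.65.
Combined standard total = 1,551,200; weights = 0.2895, 0.2720, 0.2022, 0.2363.
2020: 0.2895×8.73 + 0.2720×45.45 + 0.2022×111.11 + 0.2363×189.87 = 82.2343 per 100,000.
2000–04: 0.2895×9.62 + 0.2720×48.00 + 0.2022×188.41 + 0.2363×272.65 = 118.3787 per 100,000.
Difference = 82.2343 − 118.3787 = -36.1444.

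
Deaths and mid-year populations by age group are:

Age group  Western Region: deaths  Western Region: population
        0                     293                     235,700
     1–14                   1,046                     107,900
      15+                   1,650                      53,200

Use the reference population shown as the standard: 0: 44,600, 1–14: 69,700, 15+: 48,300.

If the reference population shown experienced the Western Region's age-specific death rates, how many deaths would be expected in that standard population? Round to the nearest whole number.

2229

Age-specific rates per 100,000 for the Western Region: 124.31, 969.42, 3101.50.
Expected deaths = Σ (standard pop × age-specific rate ÷ 100,000)
= 44,600×124.31/100,000 + 69,700×969.42/100,000 + 48,300×3101.50/100,000
= 55.44 + 675.68 + 1498.03 = 2229.15.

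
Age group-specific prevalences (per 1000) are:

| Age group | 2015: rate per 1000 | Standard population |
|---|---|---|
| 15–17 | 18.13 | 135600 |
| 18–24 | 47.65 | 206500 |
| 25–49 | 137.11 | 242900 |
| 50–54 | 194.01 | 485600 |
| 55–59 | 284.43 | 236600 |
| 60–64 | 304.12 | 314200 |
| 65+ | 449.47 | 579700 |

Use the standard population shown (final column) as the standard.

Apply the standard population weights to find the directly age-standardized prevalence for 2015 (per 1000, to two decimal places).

Standard total = 2201100; weights = 0.0616, 0.0938, 0.1104, 0.2206, 0.1075, 0.1427, 0.2634.
Standardized rate: 0.0616×18.13 + 0.0938×47.65 + 0.1104×137.11 + 0.2206×194.01 + 0.1075×284.43 + 0.1427×304.12 + 0.2634×449.47 = 255.8820 per 1000.

255.88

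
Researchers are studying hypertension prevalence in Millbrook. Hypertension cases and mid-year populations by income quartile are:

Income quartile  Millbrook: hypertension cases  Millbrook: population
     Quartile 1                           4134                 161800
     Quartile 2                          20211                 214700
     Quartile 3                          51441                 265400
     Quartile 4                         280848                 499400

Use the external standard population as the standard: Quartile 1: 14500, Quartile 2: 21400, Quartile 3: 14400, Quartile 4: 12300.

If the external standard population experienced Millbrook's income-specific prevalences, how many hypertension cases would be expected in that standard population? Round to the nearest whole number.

Income-specific rates per 1000 for Millbrook: 25.550, 94.136, 193.824, 562.371.
Expected hypertension cases = Σ (standard pop × income-specific rate ÷ 1000)
= 14500×25.550/1000 + 21400×94.136/1000 + 14400×193.824/1000 + 12300×562.371/1000
= 370.48 + 2014.51 + 2791.07 + 6917.16 = 12093.22.

12093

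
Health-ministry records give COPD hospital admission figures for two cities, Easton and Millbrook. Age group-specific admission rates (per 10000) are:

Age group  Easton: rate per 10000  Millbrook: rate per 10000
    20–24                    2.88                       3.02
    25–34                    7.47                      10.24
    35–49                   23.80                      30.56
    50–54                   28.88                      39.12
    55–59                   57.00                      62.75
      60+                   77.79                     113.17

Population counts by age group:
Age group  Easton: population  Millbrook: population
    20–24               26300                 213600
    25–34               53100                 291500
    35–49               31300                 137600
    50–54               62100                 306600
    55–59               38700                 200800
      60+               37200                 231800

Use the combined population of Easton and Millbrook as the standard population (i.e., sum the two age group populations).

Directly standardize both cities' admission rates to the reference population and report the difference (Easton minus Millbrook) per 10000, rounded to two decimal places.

-10.30

Combined standard total = 1630600; weights = 0.1471, 0.2113, 0.1036, 0.2261, 0.1469, 0.1650.
Easton: 0.1471×2.88 + 0.2113×7.47 + 0.1036×23.80 + 0.2261×28.88 + 0.1469×57.00 + 0.1650×77.79 = 32.2028 per 10000.
Millbrook: 0.1471×3.02 + 0.2113×10.24 + 0.1036×30.56 + 0.2261×39.12 + 0.1469×62.75 + 0.1650×113.17 = 42.5056 per 10000.
Difference = 32.2028 − 42.5056 = -10.3028.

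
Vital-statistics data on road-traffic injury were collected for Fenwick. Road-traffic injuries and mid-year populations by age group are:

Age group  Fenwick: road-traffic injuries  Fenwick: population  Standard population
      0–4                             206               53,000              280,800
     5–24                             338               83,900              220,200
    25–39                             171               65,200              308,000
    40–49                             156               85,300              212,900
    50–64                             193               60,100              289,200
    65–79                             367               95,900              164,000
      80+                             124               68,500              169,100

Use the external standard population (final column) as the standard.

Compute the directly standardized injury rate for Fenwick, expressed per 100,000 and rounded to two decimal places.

306.42

Age-specific rates per 100,000 for Fenwick: 388.68, 402.86, 262.27, 182.88, 321.13, 382.69, 181.02.
Standard total = 1,644,200; weights = 0.1708, 0.1339, 0.1873, 0.1295, 0.1759, 0.0997, 0.1028.
Standardized rate: 0.1708×388.68 + 0.1339×402.86 + 0.1873×262.27 + 0.1295×182.88 + 0.1759×321.13 + 0.0997×382.69 + 0.1028×181.02 = 306.4161 per 100,000.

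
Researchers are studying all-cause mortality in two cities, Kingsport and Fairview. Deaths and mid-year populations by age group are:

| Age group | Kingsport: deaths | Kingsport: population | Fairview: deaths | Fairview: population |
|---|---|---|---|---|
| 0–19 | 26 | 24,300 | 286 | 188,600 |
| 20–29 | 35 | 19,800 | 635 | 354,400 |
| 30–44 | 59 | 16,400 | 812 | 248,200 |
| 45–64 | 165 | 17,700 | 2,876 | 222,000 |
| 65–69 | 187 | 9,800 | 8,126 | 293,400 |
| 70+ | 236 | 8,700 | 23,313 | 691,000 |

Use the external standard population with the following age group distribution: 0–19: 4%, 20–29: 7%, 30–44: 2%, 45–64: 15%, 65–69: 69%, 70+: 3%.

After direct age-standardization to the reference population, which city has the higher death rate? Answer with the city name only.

Age-specific rates per 100,000 for Kingsport: 107.00, 176.77, 359.76, 932.20, 1908.16, 2712.64.
For Fairview: 151.64, 179.18, 327.16, 1295.50, 2769.60, 3373.81.
Standard weights: 0.04, 0.07, 0.02, 0.15, 0.69, 0.03.
Kingsport: 0.0400×107.00 + 0.0700×176.77 + 0.0200×359.76 + 0.1500×932.20 + 0.6900×1908.16 + 0.0300×2712.64 = 1561.6912 per 100,000.
Fairview: 0.0400×151.64 + 0.0700×179.18 + 0.0200×327.16 + 0.1500×1295.50 + 0.6900×2769.60 + 0.0300×3373.81 = 2231.7122 per 100,000.

Fairview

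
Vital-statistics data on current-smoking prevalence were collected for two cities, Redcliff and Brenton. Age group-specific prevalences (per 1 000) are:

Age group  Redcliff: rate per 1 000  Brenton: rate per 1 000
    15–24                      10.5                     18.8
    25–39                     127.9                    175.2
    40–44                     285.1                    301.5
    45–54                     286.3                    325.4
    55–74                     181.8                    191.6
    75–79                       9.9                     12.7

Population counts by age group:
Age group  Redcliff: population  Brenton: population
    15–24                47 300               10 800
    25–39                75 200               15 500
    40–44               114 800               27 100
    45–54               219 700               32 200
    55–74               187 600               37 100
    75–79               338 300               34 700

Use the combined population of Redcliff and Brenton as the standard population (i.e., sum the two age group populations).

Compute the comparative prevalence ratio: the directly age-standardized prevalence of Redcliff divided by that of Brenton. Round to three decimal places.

0.893

Combined standard total = 1 140 300; weights = 0.0510, 0.0795, 0.1244, 0.2209, 0.1971, 0.3271.
Redcliff: 0.0510×10.5 + 0.0795×127.9 + 0.1244×285.1 + 0.2209×286.3 + 0.1971×181.8 + 0.3271×9.9 = 148.4946 per 1 000.
Brenton: 0.0510×18.8 + 0.0795×175.2 + 0.1244×301.5 + 0.2209×325.4 + 0.1971×191.6 + 0.3271×12.7 = 166.2051 per 1 000.
Ratio = 148.4946 ÷ 166.2051 = 0.89344.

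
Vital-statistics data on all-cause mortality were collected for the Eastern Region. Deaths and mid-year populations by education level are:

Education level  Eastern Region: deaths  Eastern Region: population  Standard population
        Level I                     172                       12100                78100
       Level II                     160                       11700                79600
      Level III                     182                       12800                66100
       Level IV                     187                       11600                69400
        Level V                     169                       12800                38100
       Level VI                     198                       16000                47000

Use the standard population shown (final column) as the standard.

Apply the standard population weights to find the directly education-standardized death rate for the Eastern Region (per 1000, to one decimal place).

Education-specific rates per 1000 for the Eastern Region: 14.215, 13.675, 14.219, 16.121, 13.203, 12.375.
Standard total = 378300; weights = 0.2064, 0.2104, 0.1747, 0.1835, 0.1007, 0.1242.
Standardized rate: 0.2064×14.215 + 0.2104×13.675 + 0.1747×14.219 + 0.1835×16.121 + 0.1007×13.203 + 0.1242×12.375 = 14.1211 per 1000.

14.1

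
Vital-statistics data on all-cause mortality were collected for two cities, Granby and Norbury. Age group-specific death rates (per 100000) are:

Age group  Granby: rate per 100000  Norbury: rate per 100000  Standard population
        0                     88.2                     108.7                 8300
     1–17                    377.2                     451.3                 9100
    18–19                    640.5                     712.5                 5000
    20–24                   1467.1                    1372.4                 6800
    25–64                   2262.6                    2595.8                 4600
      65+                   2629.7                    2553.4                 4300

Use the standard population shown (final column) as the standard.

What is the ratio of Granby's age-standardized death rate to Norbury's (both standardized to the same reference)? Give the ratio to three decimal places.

0.957

Standard total = 38100; weights = 0.2178, 0.2388, 0.1312, 0.1785, 0.1207, 0.1129.
Granby: 0.2178×88.2 + 0.2388×377.2 + 0.1312×640.5 + 0.1785×1467.1 + 0.1207×2262.6 + 0.1129×2629.7 = 1025.1714 per 100000.
Norbury: 0.2178×108.7 + 0.2388×451.3 + 0.1312×712.5 + 0.1785×1372.4 + 0.1207×2595.8 + 0.1129×2553.4 = 1071.5003 per 100000.
Ratio = 1025.1714 ÷ 1071.5003 = 0.95676.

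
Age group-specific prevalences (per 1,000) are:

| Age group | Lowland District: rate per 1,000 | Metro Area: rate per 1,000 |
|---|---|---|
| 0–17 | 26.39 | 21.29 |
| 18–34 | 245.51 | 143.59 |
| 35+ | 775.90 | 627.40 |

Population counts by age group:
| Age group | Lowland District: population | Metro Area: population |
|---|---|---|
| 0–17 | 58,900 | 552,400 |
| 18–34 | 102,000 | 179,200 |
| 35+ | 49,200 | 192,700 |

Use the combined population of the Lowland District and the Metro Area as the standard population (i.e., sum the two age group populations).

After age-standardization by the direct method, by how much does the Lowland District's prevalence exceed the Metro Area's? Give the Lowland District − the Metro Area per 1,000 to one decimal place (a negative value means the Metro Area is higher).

59.7

Combined standard total = 1,134,400; weights = 0.5389, 0.2479, 0.2132.
The Lowland District: 0.5389×26.39 + 0.2479×245.51 + 0.2132×775.90 = 240.5323 per 1,000.
The Metro Area: 0.5389×21.29 + 0.2479×143.59 + 0.2132×627.40 = 180.8534 per 1,000.
Difference = 240.5323 − 180.8534 = 59.6788.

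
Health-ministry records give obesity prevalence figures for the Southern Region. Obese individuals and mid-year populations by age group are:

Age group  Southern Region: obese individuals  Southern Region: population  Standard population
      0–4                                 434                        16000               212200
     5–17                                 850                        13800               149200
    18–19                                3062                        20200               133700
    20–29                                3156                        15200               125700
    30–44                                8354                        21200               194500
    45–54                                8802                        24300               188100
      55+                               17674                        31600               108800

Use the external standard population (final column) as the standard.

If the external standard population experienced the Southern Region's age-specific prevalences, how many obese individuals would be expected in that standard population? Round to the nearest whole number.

Age-specific rates per 1000 for the Southern Region: 27.125, 61.594, 151.584, 207.632, 394.057, 362.222, 559.304.
Expected obese individuals = Σ (standard pop × age-specific rate ÷ 1000)
= 212200×27.125/1000 + 149200×61.594/1000 + 133700×151.584/1000 + 125700×207.632/1000 + 194500×394.057/1000 + 188100×362.222/1000 + 108800×559.304/1000
= 5755.93 + 9189.86 + 20266.80 + 26099.29 + 76644.01 + 68134.00 + 60852.25 = 266942.13.

266942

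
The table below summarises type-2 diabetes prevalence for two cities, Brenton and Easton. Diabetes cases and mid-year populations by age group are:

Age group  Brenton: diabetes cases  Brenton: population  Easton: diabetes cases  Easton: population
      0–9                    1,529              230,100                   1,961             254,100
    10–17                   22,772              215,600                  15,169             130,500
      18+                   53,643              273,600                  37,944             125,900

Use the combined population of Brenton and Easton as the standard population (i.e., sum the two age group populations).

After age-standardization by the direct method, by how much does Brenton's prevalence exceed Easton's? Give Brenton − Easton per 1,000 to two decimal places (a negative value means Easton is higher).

Age-specific rates per 1,000 for Brenton: 6.645, 105.622, 196.064.
For Easton: 7.717, 116.238, 301.382.
Combined standard total = 1,229,800; weights = 0.3937, 0.2814, 0.3248.
Brenton: 0.3937×6.645 + 0.2814×105.622 + 0.3248×196.064 = 96.0323 per 1,000.
Easton: 0.3937×7.717 + 0.2814×116.238 + 0.3248×301.382 = 133.6548 per 1,000.
Difference = 96.0323 − 133.6548 = -37.6226.

-37.62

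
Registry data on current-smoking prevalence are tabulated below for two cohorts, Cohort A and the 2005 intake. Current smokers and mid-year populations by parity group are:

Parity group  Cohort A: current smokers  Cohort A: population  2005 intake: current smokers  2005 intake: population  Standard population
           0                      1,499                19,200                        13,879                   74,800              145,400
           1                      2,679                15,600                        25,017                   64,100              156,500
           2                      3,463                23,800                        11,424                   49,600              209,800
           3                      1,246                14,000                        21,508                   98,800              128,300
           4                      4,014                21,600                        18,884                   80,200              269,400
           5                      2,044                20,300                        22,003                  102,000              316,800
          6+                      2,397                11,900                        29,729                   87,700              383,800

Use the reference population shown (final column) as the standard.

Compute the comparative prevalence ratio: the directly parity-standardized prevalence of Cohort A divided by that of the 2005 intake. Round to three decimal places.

0.562

Parity-specific rates per 1,000 for Cohort A: 78.073, 171.731, 145.504, 89.000, 185.833, 100.690, 201.429.
For the 2005 intake: 185.548, 390.281, 230.323, 217.692, 235.461, 215.716, 338.985.
Standard total = 1,610,000; weights = 0.0903, 0.0972, 0.1303, 0.0797, 0.1673, 0.1968, 0.2384.
Cohort A: 0.0903×78.073 + 0.0972×171.731 + 0.1303×145.504 + 0.0797×89.000 + 0.1673×185.833 + 0.1968×100.690 + 0.2384×201.429 = 148.7226 per 1,000.
The 2005 intake: 0.0903×185.548 + 0.0972×390.281 + 0.1303×230.323 + 0.0797×217.692 + 0.1673×235.461 + 0.1968×215.716 + 0.2384×338.985 = 264.7104 per 1,000.
Ratio = 148.7226 ÷ 264.7104 = 0.56183.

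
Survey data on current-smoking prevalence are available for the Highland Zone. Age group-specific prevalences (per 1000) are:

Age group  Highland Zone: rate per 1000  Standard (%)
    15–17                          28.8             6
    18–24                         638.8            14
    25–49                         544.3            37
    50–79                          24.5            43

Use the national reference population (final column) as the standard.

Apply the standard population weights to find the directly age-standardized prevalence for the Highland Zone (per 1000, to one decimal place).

Standard weights: 0.06, 0.14, 0.37, 0.43.
Standardized rate: 0.0600×28.8 + 0.1400×638.8 + 0.3700×544.3 + 0.4300×24.5 = 303.0860 per 1000.

303.1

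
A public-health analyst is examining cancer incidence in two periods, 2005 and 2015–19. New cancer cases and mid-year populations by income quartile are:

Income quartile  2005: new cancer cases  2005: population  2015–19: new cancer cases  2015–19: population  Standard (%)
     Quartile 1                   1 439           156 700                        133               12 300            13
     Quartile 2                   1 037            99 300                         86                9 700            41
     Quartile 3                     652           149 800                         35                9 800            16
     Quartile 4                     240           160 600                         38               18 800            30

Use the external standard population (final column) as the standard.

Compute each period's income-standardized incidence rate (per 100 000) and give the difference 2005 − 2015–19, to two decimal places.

Income-specific rates per 100 000 for 2005: 918.32, 1044.31, 435.25, 149.44.
For 2015–19: 1081.30, 886.60, 357.14, 202.13.
Standard weights: 0.13, 0.41, 0.16, 0.30.
2005: 0.1300×918.32 + 0.4100×1044.31 + 0.1600×435.25 + 0.3000×149.44 = 662.0196 per 100 000.
2015–19: 0.1300×1081.30 + 0.4100×886.60 + 0.1600×357.14 + 0.3000×202.13 = 621.8554 per 100 000.
Difference = 662.0196 − 621.8554 = 40.1641.

40.16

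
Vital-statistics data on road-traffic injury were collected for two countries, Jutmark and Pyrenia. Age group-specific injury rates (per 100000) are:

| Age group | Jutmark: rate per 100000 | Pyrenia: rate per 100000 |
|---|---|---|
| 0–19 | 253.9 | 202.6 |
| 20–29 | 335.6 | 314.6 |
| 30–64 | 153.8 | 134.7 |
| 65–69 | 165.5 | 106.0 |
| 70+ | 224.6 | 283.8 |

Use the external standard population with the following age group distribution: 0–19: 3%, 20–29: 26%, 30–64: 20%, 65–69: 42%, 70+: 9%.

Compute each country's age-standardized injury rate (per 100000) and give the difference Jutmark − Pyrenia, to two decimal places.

30.48

Standard weights: 0.03, 0.26, 0.20, 0.42, 0.09.
Jutmark: 0.0300×253.9 + 0.2600×335.6 + 0.2000×153.8 + 0.4200×165.5 + 0.0900×224.6 = 215.3570 per 100000.
Pyrenia: 0.0300×202.6 + 0.2600×314.6 + 0.2000×134.7 + 0.4200×106.0 + 0.0900×283.8 = 184.8760 per 100000.
Difference = 215.3570 − 184.8760 = 30.4810.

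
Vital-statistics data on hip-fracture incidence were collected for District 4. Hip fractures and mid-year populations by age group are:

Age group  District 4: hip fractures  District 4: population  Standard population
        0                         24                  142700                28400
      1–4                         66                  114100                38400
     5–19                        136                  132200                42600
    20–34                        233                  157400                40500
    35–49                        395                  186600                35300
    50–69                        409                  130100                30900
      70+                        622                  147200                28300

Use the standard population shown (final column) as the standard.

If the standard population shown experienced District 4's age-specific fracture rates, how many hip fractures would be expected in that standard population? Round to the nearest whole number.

422

Age-specific rates per 100000 for District 4: 16.82, 57.84, 102.87, 148.03, 211.68, 314.37, 422.55.
Expected hip fractures = Σ (standard pop × age-specific rate ÷ 100000)
= 28400×16.82/100000 + 38400×57.84/100000 + 42600×102.87/100000 + 40500×148.03/100000 + 35300×211.68/100000 + 30900×314.37/100000 + 28300×422.55/100000
= 4.78 + 22.21 + 43.82 + 59.95 + 74.72 + 97.14 + 119.58 = 422.21.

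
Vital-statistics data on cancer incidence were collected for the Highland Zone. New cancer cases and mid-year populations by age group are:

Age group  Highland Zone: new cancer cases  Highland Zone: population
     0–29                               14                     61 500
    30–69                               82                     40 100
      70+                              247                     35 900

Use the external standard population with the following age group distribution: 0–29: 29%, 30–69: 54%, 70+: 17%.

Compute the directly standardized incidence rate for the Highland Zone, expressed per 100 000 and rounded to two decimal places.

Age-specific rates per 100 000 for the Highland Zone: 22.76, 204.49, 688.02.
Standard weights: 0.29, 0.54, 0.17.
Standardized rate: 0.2900×22.76 + 0.5400×204.49 + 0.1700×688.02 = 233.9894 per 100 000.

233.99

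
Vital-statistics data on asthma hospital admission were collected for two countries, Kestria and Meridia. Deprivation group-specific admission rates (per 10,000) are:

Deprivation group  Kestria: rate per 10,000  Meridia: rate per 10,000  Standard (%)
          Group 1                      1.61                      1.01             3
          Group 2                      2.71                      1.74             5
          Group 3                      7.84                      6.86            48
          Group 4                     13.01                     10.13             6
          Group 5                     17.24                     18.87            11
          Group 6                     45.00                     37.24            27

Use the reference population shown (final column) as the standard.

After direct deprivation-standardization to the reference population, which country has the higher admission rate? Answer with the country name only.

Standard weights: 0.03, 0.05, 0.48, 0.06, 0.11, 0.27.
Kestria: 0.0300×1.61 + 0.0500×2.71 + 0.4800×7.84 + 0.0600×13.01 + 0.1100×17.24 + 0.2700×45.00 = 18.7740 per 10,000.
Meridia: 0.0300×1.01 + 0.0500×1.74 + 0.4800×6.86 + 0.0600×10.13 + 0.1100×18.87 + 0.2700×37.24 = 16.1484 per 10,000.

Kestria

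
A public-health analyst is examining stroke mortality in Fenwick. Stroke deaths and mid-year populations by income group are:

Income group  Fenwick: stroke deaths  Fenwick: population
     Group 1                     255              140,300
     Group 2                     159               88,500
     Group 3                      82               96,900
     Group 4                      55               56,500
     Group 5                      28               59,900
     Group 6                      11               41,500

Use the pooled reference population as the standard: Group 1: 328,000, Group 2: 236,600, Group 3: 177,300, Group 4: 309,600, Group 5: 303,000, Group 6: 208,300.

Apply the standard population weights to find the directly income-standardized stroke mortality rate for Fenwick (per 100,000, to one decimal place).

106.8

Income-specific rates per 100,000 for Fenwick: 181.75, 179.66, 84.62, 97.35, 46.74, 26.51.
Standard total = 1,562,800; weights = 0.2099, 0.1514, 0.1135, 0.1981, 0.1939, 0.1333.
Standardized rate: 0.2099×181.75 + 0.1514×179.66 + 0.1135×84.62 + 0.1981×97.35 + 0.1939×46.74 + 0.1333×26.51 = 106.8272 per 100,000.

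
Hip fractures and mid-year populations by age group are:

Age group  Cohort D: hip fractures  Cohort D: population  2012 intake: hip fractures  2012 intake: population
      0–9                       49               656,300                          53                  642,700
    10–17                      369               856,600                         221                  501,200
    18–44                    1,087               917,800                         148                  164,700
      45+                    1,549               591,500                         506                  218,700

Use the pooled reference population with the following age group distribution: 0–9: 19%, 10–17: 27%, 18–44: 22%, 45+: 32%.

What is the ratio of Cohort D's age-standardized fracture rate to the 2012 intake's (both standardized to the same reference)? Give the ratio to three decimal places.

1.146

Age-specific rates per 100,000 for Cohort D: 7.47, 43.08, 118.44, 261.88.
For the 2012 intake: 8.25, 44.09, 89.86, 231.37.
Standard weights: 0.19, 0.27, 0.22, 0.32.
Cohort D: 0.1900×7.47 + 0.2700×43.08 + 0.2200×118.44 + 0.3200×261.88 = 122.9057 per 100,000.
The 2012 intake: 0.1900×8.25 + 0.2700×44.09 + 0.2200×89.86 + 0.3200×231.37 = 107.2790 per 100,000.
Ratio = 122.9057 ÷ 107.2790 = 1.14566.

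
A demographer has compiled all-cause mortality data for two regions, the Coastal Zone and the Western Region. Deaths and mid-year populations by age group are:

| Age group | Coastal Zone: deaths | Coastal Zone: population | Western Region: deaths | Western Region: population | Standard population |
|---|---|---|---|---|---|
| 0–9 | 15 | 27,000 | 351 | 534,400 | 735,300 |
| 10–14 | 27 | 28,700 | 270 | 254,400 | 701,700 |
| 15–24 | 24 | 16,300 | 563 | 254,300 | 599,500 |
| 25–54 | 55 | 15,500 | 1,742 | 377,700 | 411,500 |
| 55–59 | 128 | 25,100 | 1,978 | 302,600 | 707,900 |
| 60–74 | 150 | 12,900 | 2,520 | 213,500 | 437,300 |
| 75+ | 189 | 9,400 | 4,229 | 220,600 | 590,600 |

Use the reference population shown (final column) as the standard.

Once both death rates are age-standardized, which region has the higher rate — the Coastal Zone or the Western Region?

Age-specific rates per 1,000 for the Coastal Zone: 0.556, 0.941, 1.472, 3.548, 5.100, 11.628, 20.106.
For the Western Region: 0.657, 1.061, 2.214, 4.612, 6.537, 11.803, 19.170.
Standard total = 4,183,800; weights = 0.1757, 0.1677, 0.1433, 0.0984, 0.1692, 0.1045, 0.1412.
The Coastal Zone: 0.1757×0.556 + 0.1677×0.941 + 0.1433×1.472 + 0.0984×3.548 + 0.1692×5.100 + 0.1045×11.628 + 0.1412×20.106 = 5.7319 per 1,000.
The Western Region: 0.1757×0.657 + 0.1677×1.061 + 0.1433×2.214 + 0.0984×4.612 + 0.1692×6.537 + 0.1045×11.803 + 0.1412×19.170 = 6.1102 per 1,000.

Western Region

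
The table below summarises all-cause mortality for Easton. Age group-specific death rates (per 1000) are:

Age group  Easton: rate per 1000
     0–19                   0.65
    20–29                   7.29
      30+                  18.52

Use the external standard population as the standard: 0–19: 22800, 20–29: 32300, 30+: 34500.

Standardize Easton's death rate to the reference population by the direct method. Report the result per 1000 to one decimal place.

Standard total = 89600; weights = 0.2545, 0.3605, 0.3850.
Standardized rate: 0.2545×0.65 + 0.3605×7.29 + 0.3850×18.52 = 9.9244 per 1000.

9.9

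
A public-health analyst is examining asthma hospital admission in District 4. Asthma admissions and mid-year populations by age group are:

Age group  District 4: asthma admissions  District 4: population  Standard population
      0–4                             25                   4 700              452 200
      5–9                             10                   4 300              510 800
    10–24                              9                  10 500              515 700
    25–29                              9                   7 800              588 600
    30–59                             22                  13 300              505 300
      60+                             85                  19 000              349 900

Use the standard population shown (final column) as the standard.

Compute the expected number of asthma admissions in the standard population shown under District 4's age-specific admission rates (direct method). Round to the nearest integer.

Age-specific rates per 10 000 for District 4: 53.19, 23.26, 8.57, 11.54, 16.54, 44.74.
Expected asthma admissions = Σ (standard pop × age-specific rate ÷ 10 000)
= 452 200×53.19/10 000 + 510 800×23.26/10 000 + 515 700×8.57/10 000 + 588 600×11.54/10 000 + 505 300×16.54/10 000 + 349 900×44.74/10 000
= 2405.32 + 1187.91 + 442.03 + 679.15 + 835.83 + 1565.34 = 7115.59.

7116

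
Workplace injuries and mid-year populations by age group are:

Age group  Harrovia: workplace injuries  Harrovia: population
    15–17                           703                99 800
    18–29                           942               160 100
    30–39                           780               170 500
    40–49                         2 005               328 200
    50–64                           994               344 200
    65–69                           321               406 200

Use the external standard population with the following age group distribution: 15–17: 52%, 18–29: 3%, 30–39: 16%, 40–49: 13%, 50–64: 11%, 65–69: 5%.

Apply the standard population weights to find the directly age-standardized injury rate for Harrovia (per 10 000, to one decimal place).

57.2

Age-specific rates per 10 000 for Harrovia: 70.44, 58.84, 45.75, 61.09, 28.88, 7.90.
Standard weights: 0.52, 0.03, 0.16, 0.13, 0.11, 0.05.
Standardized rate: 0.5200×70.44 + 0.0300×58.84 + 0.1600×45.75 + 0.1300×61.09 + 0.1100×28.88 + 0.0500×7.90 = 57.2276 per 10 000.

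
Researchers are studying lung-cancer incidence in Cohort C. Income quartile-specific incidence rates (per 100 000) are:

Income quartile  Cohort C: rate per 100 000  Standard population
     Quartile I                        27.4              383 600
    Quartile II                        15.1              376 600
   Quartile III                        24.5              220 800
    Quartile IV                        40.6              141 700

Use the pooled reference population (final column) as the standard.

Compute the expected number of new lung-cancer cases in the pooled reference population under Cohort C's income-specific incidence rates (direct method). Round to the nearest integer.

Expected new lung-cancer cases = Σ (standard pop × income-specific rate ÷ 100 000)
= 383 600×27.4/100 000 + 376 600×15.1/100 000 + 220 800×24.5/100 000 + 141 700×40.6/100 000
= 105.11 + 56.87 + 54.10 + 57.53 = 273.60.

274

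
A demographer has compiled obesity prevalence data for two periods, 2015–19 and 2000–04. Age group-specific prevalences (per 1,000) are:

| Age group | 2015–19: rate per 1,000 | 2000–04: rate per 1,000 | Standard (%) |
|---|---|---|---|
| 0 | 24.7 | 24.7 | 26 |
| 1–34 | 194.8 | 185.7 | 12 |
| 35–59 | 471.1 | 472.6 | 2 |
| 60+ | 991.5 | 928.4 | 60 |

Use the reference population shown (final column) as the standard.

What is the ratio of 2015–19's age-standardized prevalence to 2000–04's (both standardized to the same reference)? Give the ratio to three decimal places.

Standard weights: 0.26, 0.12, 0.02, 0.60.
2015–19: 0.2600×24.7 + 0.1200×194.8 + 0.0200×471.1 + 0.6000×991.5 = 634.1200 per 1,000.
2000–04: 0.2600×24.7 + 0.1200×185.7 + 0.0200×472.6 + 0.6000×928.4 = 595.1980 per 1,000.
Ratio = 634.1200 ÷ 595.1980 = 1.06539.

1.065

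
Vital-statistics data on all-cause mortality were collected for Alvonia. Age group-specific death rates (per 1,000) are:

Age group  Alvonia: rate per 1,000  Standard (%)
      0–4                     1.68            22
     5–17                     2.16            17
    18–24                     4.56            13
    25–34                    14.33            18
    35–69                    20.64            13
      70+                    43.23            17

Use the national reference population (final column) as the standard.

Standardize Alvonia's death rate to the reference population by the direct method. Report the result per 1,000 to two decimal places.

Standard weights: 0.22, 0.17, 0.13, 0.18, 0.13, 0.17.
Standardized rate: 0.2200×1.68 + 0.1700×2.16 + 0.1300×4.56 + 0.1800×14.33 + 0.1300×20.64 + 0.1700×43.23 = 13.9413 per 1,000.

13.94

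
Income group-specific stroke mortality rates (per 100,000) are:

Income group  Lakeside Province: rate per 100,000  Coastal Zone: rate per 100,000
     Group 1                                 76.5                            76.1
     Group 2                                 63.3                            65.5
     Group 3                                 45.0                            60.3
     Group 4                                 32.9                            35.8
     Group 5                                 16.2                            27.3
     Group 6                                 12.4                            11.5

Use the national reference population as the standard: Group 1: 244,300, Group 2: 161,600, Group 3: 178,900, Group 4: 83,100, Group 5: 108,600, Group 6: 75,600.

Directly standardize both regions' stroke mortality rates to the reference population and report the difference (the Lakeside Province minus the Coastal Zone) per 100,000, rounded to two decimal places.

-5.13

Standard total = 852,100; weights = 0.2867, 0.1896, 0.2100, 0.0975, 0.1274, 0.0887.
The Lakeside Province: 0.2867×76.5 + 0.1896×63.3 + 0.2100×45.0 + 0.0975×32.9 + 0.1274×16.2 + 0.0887×12.4 = 49.7588 per 100,000.
The Coastal Zone: 0.2867×76.1 + 0.1896×65.5 + 0.2100×60.3 + 0.0975×35.8 + 0.1274×27.3 + 0.0887×11.5 = 54.8913 per 100,000.
Difference = 49.7588 − 54.8913 = -5.1325.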